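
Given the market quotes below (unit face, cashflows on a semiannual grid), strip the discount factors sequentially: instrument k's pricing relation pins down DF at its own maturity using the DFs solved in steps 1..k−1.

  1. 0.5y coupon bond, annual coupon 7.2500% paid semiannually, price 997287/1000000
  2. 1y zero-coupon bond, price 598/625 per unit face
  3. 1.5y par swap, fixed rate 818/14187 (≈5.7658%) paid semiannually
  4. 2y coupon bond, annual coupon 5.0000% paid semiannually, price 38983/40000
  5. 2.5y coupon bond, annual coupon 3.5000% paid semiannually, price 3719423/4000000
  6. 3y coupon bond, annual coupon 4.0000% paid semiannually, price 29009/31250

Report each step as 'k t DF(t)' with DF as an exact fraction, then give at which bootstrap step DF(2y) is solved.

step 1 [0.5y] bond c/2=29/800: DF=(997287/1000000 − 29/800·(0))/(1+29/800) = 1203/1250 ≈ 0.962400
step 2 [1y] zero: DF = P = 598/625 ≈ 0.956800
step 3 [1.5y] swap r/2=409/14187: DF=(1 − 409/14187·(0.962400+0.956800))/(1+409/14187) = 4591/5000 ≈ 0.918200
step 4 [2y] bond c/2=1/40: DF=(38983/40000 − 1/40·(0.962400+0.956800+0.918200))/(1+1/40) = 551/625 ≈ 0.881600
step 5 [2.5y] bond c/2=7/400: DF=(3719423/4000000 − 7/400·(0.962400+0.956800+0.918200+0.881600))/(1+7/400) = 8499/10000 ≈ 0.849900
step 6 [3y] bond c/2=1/50: DF=(29009/31250 − 1/50·(0.962400+0.956800+0.918200+0.881600+0.849900))/(1+1/50) = 1641/2000 ≈ 0.820500

1 1/2 1203/1250
2 1 598/625
3 3/2 4591/5000
4 2 551/625
5 5/2 8499/10000
6 3 1641/2000
DF(2y) is solved at step 4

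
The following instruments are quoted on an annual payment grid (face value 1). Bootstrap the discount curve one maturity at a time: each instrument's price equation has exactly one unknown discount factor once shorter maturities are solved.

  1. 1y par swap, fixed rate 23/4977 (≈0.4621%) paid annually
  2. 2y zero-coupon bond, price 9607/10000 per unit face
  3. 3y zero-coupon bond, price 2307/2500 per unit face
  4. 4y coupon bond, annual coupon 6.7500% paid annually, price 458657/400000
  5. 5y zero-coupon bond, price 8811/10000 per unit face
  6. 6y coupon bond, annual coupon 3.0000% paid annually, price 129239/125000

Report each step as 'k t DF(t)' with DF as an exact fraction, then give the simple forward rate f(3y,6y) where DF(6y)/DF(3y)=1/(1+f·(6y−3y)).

step 1 [1y] swap r/1=23/4977: DF=(1 − 23/4977·(0))/(1+23/4977) = 4977/5000 ≈ 0.995400
step 2 [2y] zero: DF = P = 9607/10000 ≈ 0.960700
step 3 [3y] zero: DF = P = 2307/2500 ≈ 0.922800
step 4 [4y] bond c/1=27/400: DF=(458657/400000 − 27/400·(0.995400+0.960700+0.922800))/(1+27/400) = 8921/10000 ≈ 0.892100
step 5 [5y] zero: DF = P = 8811/10000 ≈ 0.881100
step 6 [6y] bond c/1=3/100: DF=(129239/125000 − 3/100·(0.995400+0.960700+0.922800+0.892100+0.881100))/(1+3/100) = 8683/10000 ≈ 0.868300

1 1 4977/5000
2 2 9607/10000
3 3 2307/2500
4 4 8921/10000
5 5 8811/10000
6 6 8683/10000
f(3y,6y) = ((2307/2500)/(8683/10000) − 1)/(3) = 545/26049 ≈ 2.0922%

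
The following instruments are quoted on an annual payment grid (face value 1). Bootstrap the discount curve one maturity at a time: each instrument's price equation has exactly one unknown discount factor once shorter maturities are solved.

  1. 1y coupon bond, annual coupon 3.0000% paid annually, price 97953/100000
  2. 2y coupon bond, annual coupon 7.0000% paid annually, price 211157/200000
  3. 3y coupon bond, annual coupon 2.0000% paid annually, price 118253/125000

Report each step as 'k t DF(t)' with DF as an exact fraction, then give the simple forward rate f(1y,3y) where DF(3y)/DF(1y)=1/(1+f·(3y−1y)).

1 1 951/1000
2 2 1849/2000
3 3 8907/10000
f(1y,3y) = ((951/1000)/(8907/10000) − 1)/(2) = 201/5938 ≈ 3.3850%

step 1 [1y] bond c/1=3/100: DF=(97953/100000 − 3/100·(0))/(1+3/100) = 951/1000 ≈ 0.951000
step 2 [2y] bond c/1=7/100: DF=(211157/200000 − 7/100·(0.951000))/(1+7/100) = 1849/2000 ≈ 0.924500
step 3 [3y] bond c/1=1/50: DF=(118253/125000 − 1/50·(0.951000+0.924500))/(1+1/50) = 8907/10000 ≈ 0.890700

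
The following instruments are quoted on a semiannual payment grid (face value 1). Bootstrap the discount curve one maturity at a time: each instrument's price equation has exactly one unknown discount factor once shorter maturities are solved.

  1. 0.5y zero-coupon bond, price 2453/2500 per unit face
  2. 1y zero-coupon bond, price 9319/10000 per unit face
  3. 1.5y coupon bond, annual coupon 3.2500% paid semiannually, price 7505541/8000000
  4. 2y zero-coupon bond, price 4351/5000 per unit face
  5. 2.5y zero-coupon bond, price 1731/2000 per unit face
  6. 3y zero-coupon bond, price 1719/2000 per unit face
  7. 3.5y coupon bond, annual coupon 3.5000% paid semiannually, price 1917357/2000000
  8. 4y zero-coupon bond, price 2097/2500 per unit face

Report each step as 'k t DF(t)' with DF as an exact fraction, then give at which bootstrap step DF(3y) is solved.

step 1 [0.5y] zero: DF = P = 2453/2500 ≈ 0.981200
step 2 [1y] zero: DF = P = 9319/10000 ≈ 0.931900
step 3 [1.5y] bond c/2=13/800: DF=(7505541/8000000 − 13/800·(0.981200+0.931900))/(1+13/800) = 4463/5000 ≈ 0.892600
step 4 [2y] zero: DF = P = 4351/5000 ≈ 0.870200
step 5 [2.5y] zero: DF = P = 1731/2000 ≈ 0.865500
step 6 [3y] zero: DF = P = 1719/2000 ≈ 0.859500
step 7 [3.5y] bond c/2=7/400: DF=(1917357/2000000 − 7/400·(0.981200+0.931900+0.892600+0.870200+0.865500+0.859500))/(1+7/400) = 8493/10000 ≈ 0.849300
step 8 [4y] zero: DF = P = 2097/2500 ≈ 0.838800

1 1/2 2453/2500
2 1 9319/10000
3 3/2 4463/5000
4 2 4351/5000
5 5/2 1731/2000
6 3 1719/2000
7 7/2 8493/10000
8 4 2097/2500
DF(3y) is solved at step 6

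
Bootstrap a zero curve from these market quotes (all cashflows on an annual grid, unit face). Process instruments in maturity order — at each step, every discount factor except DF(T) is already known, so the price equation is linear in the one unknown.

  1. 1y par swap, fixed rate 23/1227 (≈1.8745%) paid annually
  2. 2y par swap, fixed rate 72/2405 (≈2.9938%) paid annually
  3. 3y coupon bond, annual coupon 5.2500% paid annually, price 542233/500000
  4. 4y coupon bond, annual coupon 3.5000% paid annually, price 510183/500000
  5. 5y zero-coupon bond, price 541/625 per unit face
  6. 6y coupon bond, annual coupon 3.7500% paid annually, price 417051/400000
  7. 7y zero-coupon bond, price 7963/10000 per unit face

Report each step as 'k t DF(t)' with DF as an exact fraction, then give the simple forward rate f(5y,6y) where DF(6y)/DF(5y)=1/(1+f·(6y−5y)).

step 1 [1y] swap r/1=23/1227: DF=(1 − 23/1227·(0))/(1+23/1227) = 1227/1250 ≈ 0.981600
step 2 [2y] swap r/1=72/2405: DF=(1 − 72/2405·(0.981600))/(1+72/2405) = 589/625 ≈ 0.942400
step 3 [3y] bond c/1=21/400: DF=(542233/500000 − 21/400·(0.981600+0.942400))/(1+21/400) = 584/625 ≈ 0.934400
step 4 [4y] bond c/1=7/200: DF=(510183/500000 − 7/200·(0.981600+0.942400+0.934400))/(1+7/200) = 2223/2500 ≈ 0.889200
step 5 [5y] zero: DF = P = 541/625 ≈ 0.865600
step 6 [6y] bond c/1=3/80: DF=(417051/400000 − 3/80·(0.981600+0.942400+0.934400+0.889200+0.865600))/(1+3/80) = 4191/5000 ≈ 0.838200
step 7 [7y] zero: DF = P = 7963/10000 ≈ 0.796300

1 1 1227/1250
2 2 589/625
3 3 584/625
4 4 2223/2500
5 5 541/625
6 6 4191/5000
7 7 7963/10000
f(5y,6y) = ((541/625)/(4191/5000) − 1)/(1) = 137/4191 ≈ 3.2689%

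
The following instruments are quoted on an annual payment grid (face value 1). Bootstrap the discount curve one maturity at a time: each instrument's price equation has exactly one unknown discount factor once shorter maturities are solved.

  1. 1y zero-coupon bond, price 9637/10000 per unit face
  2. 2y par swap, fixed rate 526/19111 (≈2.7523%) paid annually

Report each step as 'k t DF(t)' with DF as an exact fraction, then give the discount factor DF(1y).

step 1 [1y] zero: DF = P = 9637/10000 ≈ 0.963700
step 2 [2y] swap r/1=526/19111: DF=(1 − 526/19111·(0.963700))/(1+526/19111) = 4737/5000 ≈ 0.947400

1 1 9637/10000
2 2 4737/5000
DF(1y) = 9637/10000 ≈ 0.963700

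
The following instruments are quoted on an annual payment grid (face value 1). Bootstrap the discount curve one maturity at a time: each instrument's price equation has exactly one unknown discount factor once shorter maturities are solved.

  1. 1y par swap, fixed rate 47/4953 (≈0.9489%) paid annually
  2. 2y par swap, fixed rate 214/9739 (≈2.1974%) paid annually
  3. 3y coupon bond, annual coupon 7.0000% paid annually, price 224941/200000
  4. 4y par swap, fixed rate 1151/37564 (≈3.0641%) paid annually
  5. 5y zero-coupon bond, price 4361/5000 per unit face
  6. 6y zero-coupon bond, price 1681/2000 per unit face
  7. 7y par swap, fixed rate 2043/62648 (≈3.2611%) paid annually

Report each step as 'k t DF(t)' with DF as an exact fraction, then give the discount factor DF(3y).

step 1 [1y] swap r/1=47/4953: DF=(1 − 47/4953·(0))/(1+47/4953) = 4953/5000 ≈ 0.990600
step 2 [2y] swap r/1=214/9739: DF=(1 − 214/9739·(0.990600))/(1+214/9739) = 2393/2500 ≈ 0.957200
step 3 [3y] bond c/1=7/100: DF=(224941/200000 − 7/100·(0.990600+0.957200))/(1+7/100) = 9237/10000 ≈ 0.923700
step 4 [4y] swap r/1=1151/37564: DF=(1 − 1151/37564·(0.990600+0.957200+0.923700))/(1+1151/37564) = 8849/10000 ≈ 0.884900
step 5 [5y] zero: DF = P = 4361/5000 ≈ 0.872200
step 6 [6y] zero: DF = P = 1681/2000 ≈ 0.840500
step 7 [7y] swap r/1=2043/62648: DF=(1 − 2043/62648·(0.990600+0.957200+0.923700+0.884900+0.872200+0.840500))/(1+2043/62648) = 7957/10000 ≈ 0.795700

1 1 4953/5000
2 2 2393/2500
3 3 9237/10000
4 4 8849/10000
5 5 4361/5000
6 6 1681/2000
7 7 7957/10000
DF(3y) = 9237/10000 ≈ 0.923700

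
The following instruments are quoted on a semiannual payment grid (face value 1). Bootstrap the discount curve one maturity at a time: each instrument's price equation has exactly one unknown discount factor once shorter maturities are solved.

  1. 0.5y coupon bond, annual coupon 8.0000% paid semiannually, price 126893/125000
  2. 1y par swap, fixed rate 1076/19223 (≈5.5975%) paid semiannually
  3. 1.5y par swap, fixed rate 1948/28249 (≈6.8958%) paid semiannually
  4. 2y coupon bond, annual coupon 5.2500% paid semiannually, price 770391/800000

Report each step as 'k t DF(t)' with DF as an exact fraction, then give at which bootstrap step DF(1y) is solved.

1 1/2 9761/10000
2 1 4731/5000
3 3/2 4513/5000
4 2 8661/10000
DF(1y) is solved at step 2

step 1 [0.5y] bond c/2=1/25: DF=(126893/125000 − 1/25·(0))/(1+1/25) = 9761/10000 ≈ 0.976100
step 2 [1y] swap r/2=538/19223: DF=(1 − 538/19223·(0.976100))/(1+538/19223) = 4731/5000 ≈ 0.946200
step 3 [1.5y] swap r/2=974/28249: DF=(1 − 974/28249·(0.976100+0.946200))/(1+974/28249) = 4513/5000 ≈ 0.902600
step 4 [2y] bond c/2=21/800: DF=(770391/800000 − 21/800·(0.976100+0.946200+0.902600))/(1+21/800) = 8661/10000 ≈ 0.866100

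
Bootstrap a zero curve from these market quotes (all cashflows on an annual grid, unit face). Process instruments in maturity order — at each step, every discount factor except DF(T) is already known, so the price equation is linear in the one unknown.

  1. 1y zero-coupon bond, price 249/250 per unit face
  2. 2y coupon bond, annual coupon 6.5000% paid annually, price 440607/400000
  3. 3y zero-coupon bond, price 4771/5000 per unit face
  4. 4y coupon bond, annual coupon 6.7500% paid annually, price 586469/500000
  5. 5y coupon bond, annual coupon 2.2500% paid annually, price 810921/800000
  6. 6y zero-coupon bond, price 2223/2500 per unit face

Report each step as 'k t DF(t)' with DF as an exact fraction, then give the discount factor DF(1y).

1 1 249/250
2 2 1947/2000
3 3 4771/5000
4 4 9139/10000
5 5 9069/10000
6 6 2223/2500
DF(1y) = 249/250 ≈ 0.996000

step 1 [1y] zero: DF = P = 249/250 ≈ 0.996000
step 2 [2y] bond c/1=13/200: DF=(440607/400000 − 13/200·(0.996000))/(1+13/200) = 1947/2000 ≈ 0.973500
step 3 [3y] zero: DF = P = 4771/5000 ≈ 0.954200
step 4 [4y] bond c/1=27/400: DF=(586469/500000 − 27/400·(0.996000+0.973500+0.954200))/(1+27/400) = 9139/10000 ≈ 0.913900
step 5 [5y] bond c/1=9/400: DF=(810921/800000 − 9/400·(0.996000+0.973500+0.954200+0.913900))/(1+9/400) = 9069/10000 ≈ 0.906900
step 6 [6y] zero: DF = P = 2223/2500 ≈ 0.889200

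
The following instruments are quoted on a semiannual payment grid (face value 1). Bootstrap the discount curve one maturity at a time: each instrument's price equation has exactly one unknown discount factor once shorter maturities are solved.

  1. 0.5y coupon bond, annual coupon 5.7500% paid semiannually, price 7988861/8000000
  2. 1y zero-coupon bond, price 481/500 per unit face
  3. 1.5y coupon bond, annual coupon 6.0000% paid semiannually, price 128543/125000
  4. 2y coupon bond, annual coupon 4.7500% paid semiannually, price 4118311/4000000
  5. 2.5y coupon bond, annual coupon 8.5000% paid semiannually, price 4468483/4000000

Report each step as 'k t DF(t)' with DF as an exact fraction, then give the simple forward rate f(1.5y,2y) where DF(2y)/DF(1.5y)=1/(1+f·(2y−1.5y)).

step 1 [0.5y] bond c/2=23/800: DF=(7988861/8000000 − 23/800·(0))/(1+23/800) = 9707/10000 ≈ 0.970700
step 2 [1y] zero: DF = P = 481/500 ≈ 0.962000
step 3 [1.5y] bond c/2=3/100: DF=(128543/125000 − 3/100·(0.970700+0.962000))/(1+3/100) = 9421/10000 ≈ 0.942100
step 4 [2y] bond c/2=19/800: DF=(4118311/4000000 − 19/800·(0.970700+0.962000+0.942100))/(1+19/800) = 939/1000 ≈ 0.939000
step 5 [2.5y] bond c/2=17/400: DF=(4468483/4000000 − 17/400·(0.970700+0.962000+0.942100+0.939000))/(1+17/400) = 9161/10000 ≈ 0.916100

1 1/2 9707/10000
2 1 481/500
3 3/2 9421/10000
4 2 939/1000
5 5/2 9161/10000
f(1.5y,2y) = ((9421/10000)/(939/1000) − 1)/(1/2) = 31/4695 ≈ 0.6603%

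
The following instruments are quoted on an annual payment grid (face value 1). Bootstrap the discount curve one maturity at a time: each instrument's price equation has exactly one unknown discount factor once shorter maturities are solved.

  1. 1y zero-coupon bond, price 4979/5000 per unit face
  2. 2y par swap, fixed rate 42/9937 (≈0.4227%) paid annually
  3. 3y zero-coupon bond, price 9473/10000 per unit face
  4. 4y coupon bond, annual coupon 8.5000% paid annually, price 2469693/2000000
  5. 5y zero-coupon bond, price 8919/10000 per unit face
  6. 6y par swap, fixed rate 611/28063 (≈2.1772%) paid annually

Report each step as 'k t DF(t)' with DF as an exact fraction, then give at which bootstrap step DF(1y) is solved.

1 1 4979/5000
2 2 2479/2500
3 3 9473/10000
4 4 4541/5000
5 5 8919/10000
6 6 4389/5000
DF(1y) is solved at step 1

step 1 [1y] zero: DF = P = 4979/5000 ≈ 0.995800
step 2 [2y] swap r/1=42/9937: DF=(1 − 42/9937·(0.995800))/(1+42/9937) = 2479/2500 ≈ 0.991600
step 3 [3y] zero: DF = P = 9473/10000 ≈ 0.947300
step 4 [4y] bond c/1=17/200: DF=(2469693/2000000 − 17/200·(0.995800+0.991600+0.947300))/(1+17/200) = 4541/5000 ≈ 0.908200
step 5 [5y] zero: DF = P = 8919/10000 ≈ 0.891900
step 6 [6y] swap r/1=611/28063: DF=(1 − 611/28063·(0.995800+0.991600+0.947300+0.908200+0.891900))/(1+611/28063) = 4389/5000 ≈ 0.877800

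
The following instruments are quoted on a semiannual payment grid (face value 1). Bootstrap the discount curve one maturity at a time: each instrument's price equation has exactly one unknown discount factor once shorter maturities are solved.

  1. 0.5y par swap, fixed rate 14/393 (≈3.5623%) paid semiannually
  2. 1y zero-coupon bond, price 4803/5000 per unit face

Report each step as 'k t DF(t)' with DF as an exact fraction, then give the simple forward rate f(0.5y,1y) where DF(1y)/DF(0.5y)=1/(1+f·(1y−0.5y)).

1 1/2 393/400
2 1 4803/5000
f(0.5y,1y) = ((393/400)/(4803/5000) − 1)/(1/2) = 73/1601 ≈ 4.5597%

step 1 [0.5y] swap r/2=7/393: DF=(1 − 7/393·(0))/(1+7/393) = 393/400 ≈ 0.982500
step 2 [1y] zero: DF = P = 4803/5000 ≈ 0.960600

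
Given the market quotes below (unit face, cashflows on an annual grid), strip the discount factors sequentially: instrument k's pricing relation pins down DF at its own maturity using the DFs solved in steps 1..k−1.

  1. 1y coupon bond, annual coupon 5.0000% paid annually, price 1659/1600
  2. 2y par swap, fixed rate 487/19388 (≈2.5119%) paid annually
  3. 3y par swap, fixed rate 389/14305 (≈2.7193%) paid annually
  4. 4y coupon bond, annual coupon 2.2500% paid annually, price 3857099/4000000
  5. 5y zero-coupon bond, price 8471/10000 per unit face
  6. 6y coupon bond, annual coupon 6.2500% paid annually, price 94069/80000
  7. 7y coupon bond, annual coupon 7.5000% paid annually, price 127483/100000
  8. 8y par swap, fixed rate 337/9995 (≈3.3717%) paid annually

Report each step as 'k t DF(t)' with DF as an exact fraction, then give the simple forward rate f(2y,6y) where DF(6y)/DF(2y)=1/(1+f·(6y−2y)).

1 1 79/80
2 2 9513/10000
3 3 4611/5000
4 4 8801/10000
5 5 8471/10000
6 6 523/625
7 7 4037/5000
8 8 7641/10000
f(2y,6y) = ((9513/10000)/(523/625) − 1)/(4) = 1145/33472 ≈ 3.4208%

step 1 [1y] bond c/1=1/20: DF=(1659/1600 − 1/20·(0))/(1+1/20) = 79/80 ≈ 0.987500
step 2 [2y] swap r/1=487/19388: DF=(1 − 487/19388·(0.987500))/(1+487/19388) = 9513/10000 ≈ 0.951300
step 3 [3y] swap r/1=389/14305: DF=(1 − 389/14305·(0.987500+0.951300))/(1+389/14305) = 4611/5000 ≈ 0.922200
step 4 [4y] bond c/1=9/400: DF=(3857099/4000000 − 9/400·(0.987500+0.951300+0.922200))/(1+9/400) = 8801/10000 ≈ 0.880100
step 5 [5y] zero: DF = P = 8471/10000 ≈ 0.847100
step 6 [6y] bond c/1=1/16: DF=(94069/80000 − 1/16·(0.987500+0.951300+0.922200+0.880100+0.847100))/(1+1/16) = 523/625 ≈ 0.836800
step 7 [7y] bond c/1=3/40: DF=(127483/100000 − 3/40·(0.987500+0.951300+0.922200+0.880100+0.847100+0.836800))/(1+3/40) = 4037/5000 ≈ 0.807400
step 8 [8y] swap r/1=337/9995: DF=(1 − 337/9995·(0.987500+0.951300+0.922200+0.880100+0.847100+0.836800+0.807400))/(1+337/9995) = 7641/10000 ≈ 0.764100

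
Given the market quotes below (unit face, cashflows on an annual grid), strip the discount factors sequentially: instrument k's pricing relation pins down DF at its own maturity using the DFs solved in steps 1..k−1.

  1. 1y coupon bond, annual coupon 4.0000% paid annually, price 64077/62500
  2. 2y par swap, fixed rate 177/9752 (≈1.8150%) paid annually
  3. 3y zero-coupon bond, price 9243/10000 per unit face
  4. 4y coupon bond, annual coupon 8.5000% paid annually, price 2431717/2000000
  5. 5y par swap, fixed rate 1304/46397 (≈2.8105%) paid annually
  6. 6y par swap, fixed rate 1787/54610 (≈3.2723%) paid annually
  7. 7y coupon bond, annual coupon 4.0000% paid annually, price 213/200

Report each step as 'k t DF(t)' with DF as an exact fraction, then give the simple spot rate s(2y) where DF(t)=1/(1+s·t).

1 1 4929/5000
2 2 4823/5000
3 3 9243/10000
4 4 4477/5000
5 5 1087/1250
6 6 8213/10000
7 7 407/500
s(2y) = (1/(4823/5000) − 1)/(2) = 177/9646 ≈ 1.8350%

step 1 [1y] bond c/1=1/25: DF=(64077/62500 − 1/25·(0))/(1+1/25) = 4929/5000 ≈ 0.985800
step 2 [2y] swap r/1=177/9752: DF=(1 − 177/9752·(0.985800))/(1+177/9752) = 4823/5000 ≈ 0.964600
step 3 [3y] zero: DF = P = 9243/10000 ≈ 0.924300
step 4 [4y] bond c/1=17/200: DF=(2431717/2000000 − 17/200·(0.985800+0.964600+0.924300))/(1+17/200) = 4477/5000 ≈ 0.895400
step 5 [5y] swap r/1=1304/46397: DF=(1 − 1304/46397·(0.985800+0.964600+0.924300+0.895400))/(1+1304/46397) = 1087/1250 ≈ 0.869600
step 6 [6y] swap r/1=1787/54610: DF=(1 − 1787/54610·(0.985800+0.964600+0.924300+0.895400+0.869600))/(1+1787/54610) = 8213/10000 ≈ 0.821300
step 7 [7y] bond c/1=1/25: DF=(213/200 − 1/25·(0.985800+0.964600+0.924300+0.895400+0.869600+0.821300))/(1+1/25) = 407/500 ≈ 0.814000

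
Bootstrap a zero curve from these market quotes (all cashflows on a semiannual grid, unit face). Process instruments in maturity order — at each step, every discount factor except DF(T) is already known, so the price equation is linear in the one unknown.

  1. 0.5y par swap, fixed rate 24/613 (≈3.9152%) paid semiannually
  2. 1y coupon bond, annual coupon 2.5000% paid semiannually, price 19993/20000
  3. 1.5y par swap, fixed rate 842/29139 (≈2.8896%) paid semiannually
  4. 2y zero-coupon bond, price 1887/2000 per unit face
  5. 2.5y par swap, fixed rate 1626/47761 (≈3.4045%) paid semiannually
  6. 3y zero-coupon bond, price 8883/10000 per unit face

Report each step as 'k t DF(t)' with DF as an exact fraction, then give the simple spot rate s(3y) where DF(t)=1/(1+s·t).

1 1/2 613/625
2 1 1219/1250
3 3/2 9579/10000
4 2 1887/2000
5 5/2 9187/10000
6 3 8883/10000
s(3y) = (1/(8883/10000) − 1)/(3) = 1117/26649 ≈ 4.1915%

step 1 [0.5y] swap r/2=12/613: DF=(1 − 12/613·(0))/(1+12/613) = 613/625 ≈ 0.980800
step 2 [1y] bond c/2=1/80: DF=(19993/20000 − 1/80·(0.980800))/(1+1/80) = 1219/1250 ≈ 0.975200
step 3 [1.5y] swap r/2=421/29139: DF=(1 − 421/29139·(0.980800+0.975200))/(1+421/29139) = 9579/10000 ≈ 0.957900
step 4 [2y] zero: DF = P = 1887/2000 ≈ 0.943500
step 5 [2.5y] swap r/2=813/47761: DF=(1 − 813/47761·(0.980800+0.975200+0.957900+0.943500))/(1+813/47761) = 9187/10000 ≈ 0.918700
step 6 [3y] zero: DF = P = 8883/10000 ≈ 0.888300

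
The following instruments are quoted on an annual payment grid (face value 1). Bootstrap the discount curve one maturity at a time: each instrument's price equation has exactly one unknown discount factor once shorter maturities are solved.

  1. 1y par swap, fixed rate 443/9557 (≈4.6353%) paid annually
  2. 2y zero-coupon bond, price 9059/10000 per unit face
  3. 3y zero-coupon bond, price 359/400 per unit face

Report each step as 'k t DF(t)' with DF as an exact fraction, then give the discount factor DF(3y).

1 1 9557/10000
2 2 9059/10000
3 3 359/400
DF(3y) = 359/400 ≈ 0.897500

step 1 [1y] swap r/1=443/9557: DF=(1 − 443/9557·(0))/(1+443/9557) = 9557/10000 ≈ 0.955700
step 2 [2y] zero: DF = P = 9059/10000 ≈ 0.905900
step 3 [3y] zero: DF = P = 359/400 ≈ 0.897500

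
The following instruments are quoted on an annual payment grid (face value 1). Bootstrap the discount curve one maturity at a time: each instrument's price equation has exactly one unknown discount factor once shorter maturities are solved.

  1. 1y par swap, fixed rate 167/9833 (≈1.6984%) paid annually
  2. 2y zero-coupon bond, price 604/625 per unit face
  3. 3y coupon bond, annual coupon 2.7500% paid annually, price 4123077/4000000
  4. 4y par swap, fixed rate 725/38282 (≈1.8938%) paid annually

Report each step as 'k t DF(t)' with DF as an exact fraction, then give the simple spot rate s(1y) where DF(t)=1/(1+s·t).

1 1 9833/10000
2 2 604/625
3 3 951/1000
4 4 371/400
s(1y) = (1/(9833/10000) − 1)/(1) = 167/9833 ≈ 1.6984%

step 1 [1y] swap r/1=167/9833: DF=(1 − 167/9833·(0))/(1+167/9833) = 9833/10000 ≈ 0.983300
step 2 [2y] zero: DF = P = 604/625 ≈ 0.966400
step 3 [3y] bond c/1=11/400: DF=(4123077/4000000 − 11/400·(0.983300+0.966400))/(1+11/400) = 951/1000 ≈ 0.951000
step 4 [4y] swap r/1=725/38282: DF=(1 − 725/38282·(0.983300+0.966400+0.951000))/(1+725/38282) = 371/400 ≈ 0.927500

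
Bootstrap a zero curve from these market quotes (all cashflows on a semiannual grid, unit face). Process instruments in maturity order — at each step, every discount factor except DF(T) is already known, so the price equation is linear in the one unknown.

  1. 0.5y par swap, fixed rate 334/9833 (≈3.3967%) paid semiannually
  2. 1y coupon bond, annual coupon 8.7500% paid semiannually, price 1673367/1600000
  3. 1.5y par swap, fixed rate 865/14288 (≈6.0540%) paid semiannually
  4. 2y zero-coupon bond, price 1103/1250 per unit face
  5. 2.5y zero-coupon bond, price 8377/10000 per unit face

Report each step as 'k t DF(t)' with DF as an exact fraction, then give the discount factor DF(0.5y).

1 1/2 9833/10000
2 1 1201/1250
3 3/2 1827/2000
4 2 1103/1250
5 5/2 8377/10000
DF(0.5y) = 9833/10000 ≈ 0.983300

step 1 [0.5y] swap r/2=167/9833: DF=(1 − 167/9833·(0))/(1+167/9833) = 9833/10000 ≈ 0.983300
step 2 [1y] bond c/2=7/160: DF=(1673367/1600000 − 7/160·(0.983300))/(1+7/160) = 1201/1250 ≈ 0.960800
step 3 [1.5y] swap r/2=865/28576: DF=(1 − 865/28576·(0.983300+0.960800))/(1+865/28576) = 1827/2000 ≈ 0.913500
step 4 [2y] zero: DF = P = 1103/1250 ≈ 0.882400
step 5 [2.5y] zero: DF = P = 8377/10000 ≈ 0.837700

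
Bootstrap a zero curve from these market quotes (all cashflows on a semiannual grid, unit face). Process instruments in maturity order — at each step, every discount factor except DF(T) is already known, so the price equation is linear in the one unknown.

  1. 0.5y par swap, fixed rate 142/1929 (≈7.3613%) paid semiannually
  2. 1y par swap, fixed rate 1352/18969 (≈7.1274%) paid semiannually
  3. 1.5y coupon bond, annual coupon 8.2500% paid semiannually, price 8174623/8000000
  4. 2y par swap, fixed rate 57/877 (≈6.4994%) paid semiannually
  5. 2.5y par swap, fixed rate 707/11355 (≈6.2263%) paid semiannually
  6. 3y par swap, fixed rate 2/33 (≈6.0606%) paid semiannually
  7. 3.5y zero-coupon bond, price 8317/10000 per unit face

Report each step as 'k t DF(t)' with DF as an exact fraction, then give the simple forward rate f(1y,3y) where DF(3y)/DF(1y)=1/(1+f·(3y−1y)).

step 1 [0.5y] swap r/2=71/1929: DF=(1 − 71/1929·(0))/(1+71/1929) = 1929/2000 ≈ 0.964500
step 2 [1y] swap r/2=676/18969: DF=(1 − 676/18969·(0.964500))/(1+676/18969) = 2331/2500 ≈ 0.932400
step 3 [1.5y] bond c/2=33/800: DF=(8174623/8000000 − 33/800·(0.964500+0.932400))/(1+33/800) = 4531/5000 ≈ 0.906200
step 4 [2y] swap r/2=57/1754: DF=(1 − 57/1754·(0.964500+0.932400+0.906200))/(1+57/1754) = 8803/10000 ≈ 0.880300
step 5 [2.5y] swap r/2=707/22710: DF=(1 − 707/22710·(0.964500+0.932400+0.906200+0.880300))/(1+707/22710) = 4293/5000 ≈ 0.858600
step 6 [3y] swap r/2=1/33: DF=(1 − 1/33·(0.964500+0.932400+0.906200+0.880300+0.858600))/(1+1/33) = 837/1000 ≈ 0.837000
step 7 [3.5y] zero: DF = P = 8317/10000 ≈ 0.831700

1 1/2 1929/2000
2 1 2331/2500
3 3/2 4531/5000
4 2 8803/10000
5 5/2 4293/5000
6 3 837/1000
7 7/2 8317/10000
f(1y,3y) = ((2331/2500)/(837/1000) − 1)/(2) = 53/930 ≈ 5.6989%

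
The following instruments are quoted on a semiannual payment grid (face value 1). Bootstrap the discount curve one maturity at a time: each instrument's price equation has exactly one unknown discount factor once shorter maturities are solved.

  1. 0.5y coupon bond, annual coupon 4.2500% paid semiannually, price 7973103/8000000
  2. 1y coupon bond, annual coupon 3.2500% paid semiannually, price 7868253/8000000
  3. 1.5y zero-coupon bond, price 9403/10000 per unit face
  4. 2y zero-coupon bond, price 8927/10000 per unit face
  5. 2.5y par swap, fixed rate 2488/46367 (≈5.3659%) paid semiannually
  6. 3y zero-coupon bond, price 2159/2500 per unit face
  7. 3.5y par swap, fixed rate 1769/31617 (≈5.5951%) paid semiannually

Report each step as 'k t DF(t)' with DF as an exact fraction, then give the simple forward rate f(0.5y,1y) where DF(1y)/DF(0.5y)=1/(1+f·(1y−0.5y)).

1 1/2 9759/10000
2 1 4761/5000
3 3/2 9403/10000
4 2 8927/10000
5 5/2 2189/2500
6 3 2159/2500
7 7/2 8231/10000
f(0.5y,1y) = ((9759/10000)/(4761/5000) − 1)/(1/2) = 79/1587 ≈ 4.9779%

step 1 [0.5y] bond c/2=17/800: DF=(7973103/8000000 − 17/800·(0))/(1+17/800) = 9759/10000 ≈ 0.975900
step 2 [1y] bond c/2=13/800: DF=(7868253/8000000 − 13/800·(0.975900))/(1+13/800) = 4761/5000 ≈ 0.952200
step 3 [1.5y] zero: DF = P = 9403/10000 ≈ 0.940300
step 4 [2y] zero: DF = P = 8927/10000 ≈ 0.892700
step 5 [2.5y] swap r/2=1244/46367: DF=(1 − 1244/46367·(0.975900+0.952200+0.940300+0.892700))/(1+1244/46367) = 2189/2500 ≈ 0.875600
step 6 [3y] zero: DF = P = 2159/2500 ≈ 0.863600
step 7 [3.5y] swap r/2=1769/63234: DF=(1 − 1769/63234·(0.975900+0.952200+0.940300+0.892700+0.875600+0.863600))/(1+1769/63234) = 8231/10000 ≈ 0.823100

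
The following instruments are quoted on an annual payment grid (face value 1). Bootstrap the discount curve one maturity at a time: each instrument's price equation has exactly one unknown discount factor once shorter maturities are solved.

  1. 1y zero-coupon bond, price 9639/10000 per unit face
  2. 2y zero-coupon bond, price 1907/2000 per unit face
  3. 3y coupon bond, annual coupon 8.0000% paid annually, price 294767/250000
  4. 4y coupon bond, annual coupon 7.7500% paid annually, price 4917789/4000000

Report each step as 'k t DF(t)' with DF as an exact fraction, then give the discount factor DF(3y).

1 1 9639/10000
2 2 1907/2000
3 3 9497/10000
4 4 2337/2500
DF(3y) = 9497/10000 ≈ 0.949700

step 1 [1y] zero: DF = P = 9639/10000 ≈ 0.963900
step 2 [2y] zero: DF = P = 1907/2000 ≈ 0.953500
step 3 [3y] bond c/1=2/25: DF=(294767/250000 − 2/25·(0.963900+0.953500))/(1+2/25) = 9497/10000 ≈ 0.949700
step 4 [4y] bond c/1=31/400: DF=(4917789/4000000 − 31/400·(0.963900+0.953500+0.949700))/(1+31/400) = 2337/2500 ≈ 0.934800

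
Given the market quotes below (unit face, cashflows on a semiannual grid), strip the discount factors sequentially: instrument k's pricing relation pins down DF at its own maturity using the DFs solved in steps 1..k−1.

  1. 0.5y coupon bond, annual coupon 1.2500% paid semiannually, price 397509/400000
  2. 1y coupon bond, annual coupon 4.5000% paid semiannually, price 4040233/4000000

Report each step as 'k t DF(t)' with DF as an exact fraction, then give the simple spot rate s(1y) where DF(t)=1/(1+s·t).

1 1/2 2469/2500
2 1 9661/10000
s(1y) = (1/(9661/10000) − 1)/(1) = 339/9661 ≈ 3.5090%

step 1 [0.5y] bond c/2=1/160: DF=(397509/400000 − 1/160·(0))/(1+1/160) = 2469/2500 ≈ 0.987600
step 2 [1y] bond c/2=9/400: DF=(4040233/4000000 − 9/400·(0.987600))/(1+9/400) = 9661/10000 ≈ 0.966100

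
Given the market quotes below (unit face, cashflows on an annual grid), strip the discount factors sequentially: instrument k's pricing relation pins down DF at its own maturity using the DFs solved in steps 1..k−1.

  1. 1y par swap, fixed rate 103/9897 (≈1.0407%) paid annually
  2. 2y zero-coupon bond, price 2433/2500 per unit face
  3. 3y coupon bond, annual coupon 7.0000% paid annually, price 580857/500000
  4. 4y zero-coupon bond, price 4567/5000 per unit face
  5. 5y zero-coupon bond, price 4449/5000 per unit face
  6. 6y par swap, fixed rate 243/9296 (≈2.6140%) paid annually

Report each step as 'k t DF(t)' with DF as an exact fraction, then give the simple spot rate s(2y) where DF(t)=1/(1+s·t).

1 1 9897/10000
2 2 2433/2500
3 3 9573/10000
4 4 4567/5000
5 5 4449/5000
6 6 4271/5000
s(2y) = (1/(2433/2500) − 1)/(2) = 67/4866 ≈ 1.3769%

step 1 [1y] swap r/1=103/9897: DF=(1 − 103/9897·(0))/(1+103/9897) = 9897/10000 ≈ 0.989700
step 2 [2y] zero: DF = P = 2433/2500 ≈ 0.973200
step 3 [3y] bond c/1=7/100: DF=(580857/500000 − 7/100·(0.989700+0.973200))/(1+7/100) = 9573/10000 ≈ 0.957300
step 4 [4y] zero: DF = P = 4567/5000 ≈ 0.913400
step 5 [5y] zero: DF = P = 4449/5000 ≈ 0.889800
step 6 [6y] swap r/1=243/9296: DF=(1 − 243/9296·(0.989700+0.973200+0.957300+0.913400+0.889800))/(1+243/9296) = 4271/5000 ≈ 0.854200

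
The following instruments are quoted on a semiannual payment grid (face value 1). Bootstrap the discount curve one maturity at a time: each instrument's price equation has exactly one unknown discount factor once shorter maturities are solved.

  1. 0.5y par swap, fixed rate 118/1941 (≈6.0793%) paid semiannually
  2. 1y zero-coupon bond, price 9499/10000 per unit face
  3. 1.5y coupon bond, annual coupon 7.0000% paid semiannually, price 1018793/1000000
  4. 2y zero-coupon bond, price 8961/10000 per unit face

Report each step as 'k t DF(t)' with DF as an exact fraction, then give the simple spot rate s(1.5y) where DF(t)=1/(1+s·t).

step 1 [0.5y] swap r/2=59/1941: DF=(1 − 59/1941·(0))/(1+59/1941) = 1941/2000 ≈ 0.970500
step 2 [1y] zero: DF = P = 9499/10000 ≈ 0.949900
step 3 [1.5y] bond c/2=7/200: DF=(1018793/1000000 − 7/200·(0.970500+0.949900))/(1+7/200) = 4597/5000 ≈ 0.919400
step 4 [2y] zero: DF = P = 8961/10000 ≈ 0.896100

1 1/2 1941/2000
2 1 9499/10000
3 3/2 4597/5000
4 2 8961/10000
s(1.5y) = (1/(4597/5000) − 1)/(3/2) = 806/13791 ≈ 5.8444%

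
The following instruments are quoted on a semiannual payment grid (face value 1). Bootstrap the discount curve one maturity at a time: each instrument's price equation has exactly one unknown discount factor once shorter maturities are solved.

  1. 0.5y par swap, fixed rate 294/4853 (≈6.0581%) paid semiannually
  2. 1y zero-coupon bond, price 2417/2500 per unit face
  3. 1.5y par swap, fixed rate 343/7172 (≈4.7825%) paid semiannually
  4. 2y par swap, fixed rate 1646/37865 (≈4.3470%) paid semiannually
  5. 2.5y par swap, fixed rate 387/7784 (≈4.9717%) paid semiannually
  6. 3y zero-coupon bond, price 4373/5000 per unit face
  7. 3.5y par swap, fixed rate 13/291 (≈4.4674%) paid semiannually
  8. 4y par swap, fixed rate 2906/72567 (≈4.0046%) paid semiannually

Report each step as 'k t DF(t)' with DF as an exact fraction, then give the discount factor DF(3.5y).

step 1 [0.5y] swap r/2=147/4853: DF=(1 − 147/4853·(0))/(1+147/4853) = 4853/5000 ≈ 0.970600
step 2 [1y] zero: DF = P = 2417/2500 ≈ 0.966800
step 3 [1.5y] swap r/2=343/14344: DF=(1 − 343/14344·(0.970600+0.966800))/(1+343/14344) = 4657/5000 ≈ 0.931400
step 4 [2y] swap r/2=823/37865: DF=(1 − 823/37865·(0.970600+0.966800+0.931400))/(1+823/37865) = 9177/10000 ≈ 0.917700
step 5 [2.5y] swap r/2=387/15568: DF=(1 − 387/15568·(0.970600+0.966800+0.931400+0.917700))/(1+387/15568) = 8839/10000 ≈ 0.883900
step 6 [3y] zero: DF = P = 4373/5000 ≈ 0.874600
step 7 [3.5y] swap r/2=13/582: DF=(1 − 13/582·(0.970600+0.966800+0.931400+0.917700+0.883900+0.874600))/(1+13/582) = 857/1000 ≈ 0.857000
step 8 [4y] swap r/2=1453/72567: DF=(1 − 1453/72567·(0.970600+0.966800+0.931400+0.917700+0.883900+0.874600+0.857000))/(1+1453/72567) = 8547/10000 ≈ 0.854700

1 1/2 4853/5000
2 1 2417/2500
3 3/2 4657/5000
4 2 9177/10000
5 5/2 8839/10000
6 3 4373/5000
7 7/2 857/1000
8 4 8547/10000
DF(3.5y) = 857/1000 ≈ 0.857000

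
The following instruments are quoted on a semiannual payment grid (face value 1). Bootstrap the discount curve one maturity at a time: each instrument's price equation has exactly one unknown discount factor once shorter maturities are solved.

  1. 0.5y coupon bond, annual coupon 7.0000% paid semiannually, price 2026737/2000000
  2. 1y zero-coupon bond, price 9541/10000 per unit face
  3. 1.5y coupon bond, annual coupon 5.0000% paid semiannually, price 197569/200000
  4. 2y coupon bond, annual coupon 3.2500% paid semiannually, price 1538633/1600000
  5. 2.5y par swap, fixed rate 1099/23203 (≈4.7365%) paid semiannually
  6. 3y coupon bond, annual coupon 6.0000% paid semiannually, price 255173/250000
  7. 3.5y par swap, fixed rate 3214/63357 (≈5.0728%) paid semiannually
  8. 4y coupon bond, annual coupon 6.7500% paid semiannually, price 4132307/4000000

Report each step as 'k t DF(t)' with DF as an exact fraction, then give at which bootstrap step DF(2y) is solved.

1 1/2 9791/10000
2 1 9541/10000
3 3/2 4583/5000
4 2 9007/10000
5 5/2 8901/10000
6 3 4279/5000
7 7/2 8393/10000
8 4 317/400
DF(2y) is solved at step 4

step 1 [0.5y] bond c/2=7/200: DF=(2026737/2000000 − 7/200·(0))/(1+7/200) = 9791/10000 ≈ 0.979100
step 2 [1y] zero: DF = P = 9541/10000 ≈ 0.954100
step 3 [1.5y] bond c/2=1/40: DF=(197569/200000 − 1/40·(0.979100+0.954100))/(1+1/40) = 4583/5000 ≈ 0.916600
step 4 [2y] bond c/2=13/800: DF=(1538633/1600000 − 13/800·(0.979100+0.954100+0.916600))/(1+13/800) = 9007/10000 ≈ 0.900700
step 5 [2.5y] swap r/2=1099/46406: DF=(1 − 1099/46406·(0.979100+0.954100+0.916600+0.900700))/(1+1099/46406) = 8901/10000 ≈ 0.890100
step 6 [3y] bond c/2=3/100: DF=(255173/250000 − 3/100·(0.979100+0.954100+0.916600+0.900700+0.890100))/(1+3/100) = 4279/5000 ≈ 0.855800
step 7 [3.5y] swap r/2=1607/63357: DF=(1 − 1607/63357·(0.979100+0.954100+0.916600+0.900700+0.890100+0.855800))/(1+1607/63357) = 8393/10000 ≈ 0.839300
step 8 [4y] bond c/2=27/800: DF=(4132307/4000000 − 27/800·(0.979100+0.954100+0.916600+0.900700+0.890100+0.855800+0.839300))/(1+27/800) = 317/400 ≈ 0.792500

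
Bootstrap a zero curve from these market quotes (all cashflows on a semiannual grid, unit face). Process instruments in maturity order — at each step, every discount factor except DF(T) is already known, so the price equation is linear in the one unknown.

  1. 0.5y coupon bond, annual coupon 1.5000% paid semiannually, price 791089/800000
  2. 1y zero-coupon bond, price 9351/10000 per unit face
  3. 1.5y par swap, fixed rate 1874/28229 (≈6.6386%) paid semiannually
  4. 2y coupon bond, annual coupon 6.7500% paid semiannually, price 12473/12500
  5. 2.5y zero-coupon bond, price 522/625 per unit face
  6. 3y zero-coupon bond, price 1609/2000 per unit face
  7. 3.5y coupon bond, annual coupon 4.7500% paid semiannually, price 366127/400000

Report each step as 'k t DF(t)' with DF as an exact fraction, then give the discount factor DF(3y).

1 1/2 1963/2000
2 1 9351/10000
3 3/2 9063/10000
4 2 8731/10000
5 5/2 522/625
6 3 1609/2000
7 7/2 7703/10000
DF(3y) = 1609/2000 ≈ 0.804500

step 1 [0.5y] bond c/2=3/400: DF=(791089/800000 − 3/400·(0))/(1+3/400) = 1963/2000 ≈ 0.981500
step 2 [1y] zero: DF = P = 9351/10000 ≈ 0.935100
step 3 [1.5y] swap r/2=937/28229: DF=(1 − 937/28229·(0.981500+0.935100))/(1+937/28229) = 9063/10000 ≈ 0.906300
step 4 [2y] bond c/2=27/800: DF=(12473/12500 − 27/800·(0.981500+0.935100+0.906300))/(1+27/800) = 8731/10000 ≈ 0.873100
step 5 [2.5y] zero: DF = P = 522/625 ≈ 0.835200
step 6 [3y] zero: DF = P = 1609/2000 ≈ 0.804500
step 7 [3.5y] bond c/2=19/800: DF=(366127/400000 − 19/800·(0.981500+0.935100+0.906300+0.873100+0.835200+0.804500))/(1+19/800) = 7703/10000 ≈ 0.770300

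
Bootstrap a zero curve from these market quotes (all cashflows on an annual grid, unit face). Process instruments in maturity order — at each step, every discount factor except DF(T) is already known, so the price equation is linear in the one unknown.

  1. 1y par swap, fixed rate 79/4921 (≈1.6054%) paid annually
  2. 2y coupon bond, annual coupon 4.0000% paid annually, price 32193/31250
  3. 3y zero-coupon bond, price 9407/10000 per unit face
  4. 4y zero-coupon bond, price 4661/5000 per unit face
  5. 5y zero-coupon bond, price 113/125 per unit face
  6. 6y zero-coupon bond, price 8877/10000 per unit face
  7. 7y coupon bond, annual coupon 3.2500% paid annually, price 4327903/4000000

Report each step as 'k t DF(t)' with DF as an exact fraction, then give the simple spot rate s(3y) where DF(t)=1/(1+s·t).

step 1 [1y] swap r/1=79/4921: DF=(1 − 79/4921·(0))/(1+79/4921) = 4921/5000 ≈ 0.984200
step 2 [2y] bond c/1=1/25: DF=(32193/31250 − 1/25·(0.984200))/(1+1/25) = 9527/10000 ≈ 0.952700
step 3 [3y] zero: DF = P = 9407/10000 ≈ 0.940700
step 4 [4y] zero: DF = P = 4661/5000 ≈ 0.932200
step 5 [5y] zero: DF = P = 113/125 ≈ 0.904000
step 6 [6y] zero: DF = P = 8877/10000 ≈ 0.887700
step 7 [7y] bond c/1=13/400: DF=(4327903/4000000 − 13/400·(0.984200+0.952700+0.940700+0.932200+0.904000+0.887700))/(1+13/400) = 2179/2500 ≈ 0.871600

1 1 4921/5000
2 2 9527/10000
3 3 9407/10000
4 4 4661/5000
5 5 113/125
6 6 8877/10000
7 7 2179/2500
s(3y) = (1/(9407/10000) − 1)/(3) = 593/28221 ≈ 2.1013%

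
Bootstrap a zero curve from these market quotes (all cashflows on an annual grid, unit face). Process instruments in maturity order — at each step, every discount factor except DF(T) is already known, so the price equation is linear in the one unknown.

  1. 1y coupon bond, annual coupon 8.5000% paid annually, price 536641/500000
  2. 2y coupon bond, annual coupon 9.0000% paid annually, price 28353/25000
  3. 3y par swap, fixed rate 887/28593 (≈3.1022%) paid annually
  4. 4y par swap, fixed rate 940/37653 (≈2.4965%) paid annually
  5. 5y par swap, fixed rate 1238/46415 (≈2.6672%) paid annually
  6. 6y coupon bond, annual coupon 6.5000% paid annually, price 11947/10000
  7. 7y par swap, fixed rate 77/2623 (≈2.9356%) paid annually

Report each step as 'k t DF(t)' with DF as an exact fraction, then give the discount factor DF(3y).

step 1 [1y] bond c/1=17/200: DF=(536641/500000 − 17/200·(0))/(1+17/200) = 2473/2500 ≈ 0.989200
step 2 [2y] bond c/1=9/100: DF=(28353/25000 − 9/100·(0.989200))/(1+9/100) = 2397/2500 ≈ 0.958800
step 3 [3y] swap r/1=887/28593: DF=(1 − 887/28593·(0.989200+0.958800))/(1+887/28593) = 9113/10000 ≈ 0.911300
step 4 [4y] swap r/1=940/37653: DF=(1 − 940/37653·(0.989200+0.958800+0.911300))/(1+940/37653) = 453/500 ≈ 0.906000
step 5 [5y] swap r/1=1238/46415: DF=(1 − 1238/46415·(0.989200+0.958800+0.911300+0.906000))/(1+1238/46415) = 4381/5000 ≈ 0.876200
step 6 [6y] bond c/1=13/200: DF=(11947/10000 − 13/200·(0.989200+0.958800+0.911300+0.906000+0.876200))/(1+13/200) = 1677/2000 ≈ 0.838500
step 7 [7y] swap r/1=77/2623: DF=(1 − 77/2623·(0.989200+0.958800+0.911300+0.906000+0.876200+0.838500))/(1+77/2623) = 1019/1250 ≈ 0.815200

1 1 2473/2500
2 2 2397/2500
3 3 9113/10000
4 4 453/500
5 5 4381/5000
6 6 1677/2000
7 7 1019/1250
DF(3y) = 9113/10000 ≈ 0.911300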